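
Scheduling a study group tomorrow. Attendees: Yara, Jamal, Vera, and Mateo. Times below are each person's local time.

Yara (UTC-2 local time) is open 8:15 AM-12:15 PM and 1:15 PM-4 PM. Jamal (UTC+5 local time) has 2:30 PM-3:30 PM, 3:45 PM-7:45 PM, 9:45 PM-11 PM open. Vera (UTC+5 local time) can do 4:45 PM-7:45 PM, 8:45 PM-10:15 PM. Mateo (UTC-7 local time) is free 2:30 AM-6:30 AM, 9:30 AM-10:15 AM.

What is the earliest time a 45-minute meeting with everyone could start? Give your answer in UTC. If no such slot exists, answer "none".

11:45

Yara in UTC: 10:15-14:15, 15:15-18:00 (add 2h to convert from UTC-2).
Jamal in UTC: 09:30-10:30, 10:45-14:45, 16:45-18:00 (subtract 5h to convert from UTC+5).
Vera in UTC: 11:45-14:45, 15:45-17:15 (subtract 5h to convert from UTC+5).
Mateo in UTC: 09:30-13:30, 16:30-17:15 (add 7h to convert from UTC-7).
Yara ∩ Jamal: 10:15-10:30, 10:45-14:15, 16:45-18:00.
Yara ∩ Jamal ∩ Vera: 11:45-14:15, 16:45-17:15.
Yara ∩ Jamal ∩ Vera ∩ Mateo: 11:45-13:30, 16:45-17:15.
The first common window of at least 45 minutes is 11:45-13:30, so the earliest start is 11:45.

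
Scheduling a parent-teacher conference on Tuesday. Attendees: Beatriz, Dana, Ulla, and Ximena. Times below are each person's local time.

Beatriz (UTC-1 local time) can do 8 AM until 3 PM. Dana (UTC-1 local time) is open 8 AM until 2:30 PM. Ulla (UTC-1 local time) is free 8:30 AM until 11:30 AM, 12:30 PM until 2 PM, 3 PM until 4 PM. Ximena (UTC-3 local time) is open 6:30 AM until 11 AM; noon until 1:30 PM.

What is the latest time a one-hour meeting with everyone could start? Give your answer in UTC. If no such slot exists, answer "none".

Beatriz in UTC: 09:00-16:00 (add 1h to convert from UTC-1).
Dana in UTC: 09:00-15:30 (add 1h to convert from UTC-1).
Ulla in UTC: 09:30-12:30, 13:30-15:00, 16:00-17:00 (add 1h to convert from UTC-1).
Ximena in UTC: 09:30-14:00, 15:00-16:30 (add 3h to convert from UTC-3).
Beatriz ∩ Dana: 09:00-15:30.
Beatriz ∩ Dana ∩ Ulla: 09:30-12:30, 13:30-15:00.
Beatriz ∩ Dana ∩ Ulla ∩ Ximena: 09:30-12:30, 13:30-14:00.
The last common window of at least 60 minutes is 09:30-12:30; a 60-minute meeting can start as late as 11:30 and still end by 12:30.

11:30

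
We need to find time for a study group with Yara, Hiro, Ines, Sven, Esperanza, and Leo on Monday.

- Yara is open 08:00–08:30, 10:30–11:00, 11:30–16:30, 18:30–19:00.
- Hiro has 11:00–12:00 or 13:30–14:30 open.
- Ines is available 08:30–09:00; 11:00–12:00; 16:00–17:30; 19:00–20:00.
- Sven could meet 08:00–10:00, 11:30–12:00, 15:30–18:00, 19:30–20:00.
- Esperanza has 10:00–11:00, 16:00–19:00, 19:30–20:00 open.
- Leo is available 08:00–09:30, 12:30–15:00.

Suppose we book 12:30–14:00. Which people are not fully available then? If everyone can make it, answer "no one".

Esperanza, Hiro, Ines, Sven

Yara: free for 12:30-14:00. Hiro: not fully free for 12:30-14:00. Ines: not fully free for 12:30-14:00. Sven: not fully free for 12:30-14:00. Esperanza: not fully free for 12:30-14:00. Leo: free for 12:30-14:00.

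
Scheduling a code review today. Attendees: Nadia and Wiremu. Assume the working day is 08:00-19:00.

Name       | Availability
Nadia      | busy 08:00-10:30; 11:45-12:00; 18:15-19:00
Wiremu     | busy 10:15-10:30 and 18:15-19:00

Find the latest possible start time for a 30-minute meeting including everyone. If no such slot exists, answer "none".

17:45

Nadia free: 10:30-11:45, 12:00-18:15 (invert busy blocks within the working day).
Wiremu free: 08:00-10:15, 10:30-18:15 (invert busy blocks within the working day).
Nadia ∩ Wiremu: 10:30-11:45, 12:00-18:15.
The last common window of at least 30 minutes is 12:00-18:15; a 30-minute meeting can start as late as 17:45 and still end by 18:15.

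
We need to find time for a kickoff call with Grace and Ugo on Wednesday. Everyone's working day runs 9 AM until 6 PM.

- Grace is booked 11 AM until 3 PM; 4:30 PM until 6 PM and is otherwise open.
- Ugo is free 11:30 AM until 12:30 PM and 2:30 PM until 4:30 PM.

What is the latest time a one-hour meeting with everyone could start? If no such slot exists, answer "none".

15:30

Grace free: 09:00-11:00, 15:00-16:30 (invert busy blocks within the working day).
Ugo free: 11:30-12:30, 14:30-16:30.
Grace ∩ Ugo: 15:00-16:30.
So the common availability across everyone is 15:00-16:30.
The last common window of at least 60 minutes is 15:00-16:30; a 60-minute meeting can start as late as 15:30 and still end by 16:30.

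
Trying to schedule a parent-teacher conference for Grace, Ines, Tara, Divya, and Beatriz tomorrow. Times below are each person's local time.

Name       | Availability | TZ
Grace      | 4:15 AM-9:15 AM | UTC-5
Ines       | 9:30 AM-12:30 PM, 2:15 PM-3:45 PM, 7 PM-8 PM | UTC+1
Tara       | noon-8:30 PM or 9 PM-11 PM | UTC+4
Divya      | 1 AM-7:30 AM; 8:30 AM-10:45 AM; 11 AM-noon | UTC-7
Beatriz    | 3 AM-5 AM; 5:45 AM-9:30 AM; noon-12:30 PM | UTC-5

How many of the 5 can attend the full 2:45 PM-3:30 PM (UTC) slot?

1

Grace in UTC: 09:15-14:15 (add 5h to convert from UTC-5).
Ines in UTC: 08:30-11:30, 13:15-14:45, 18:00-19:00 (subtract 1h to convert from UTC+1).
Tara in UTC: 08:00-16:30, 17:00-19:00 (subtract 4h to convert from UTC+4).
Divya in UTC: 08:00-14:30, 15:30-17:45, 18:00-19:00 (add 7h to convert from UTC-7).
Beatriz in UTC: 08:00-10:00, 10:45-14:30, 17:00-17:30 (add 5h to convert from UTC-5).
Tara can make the full 14:45-15:30 slot — that's 1.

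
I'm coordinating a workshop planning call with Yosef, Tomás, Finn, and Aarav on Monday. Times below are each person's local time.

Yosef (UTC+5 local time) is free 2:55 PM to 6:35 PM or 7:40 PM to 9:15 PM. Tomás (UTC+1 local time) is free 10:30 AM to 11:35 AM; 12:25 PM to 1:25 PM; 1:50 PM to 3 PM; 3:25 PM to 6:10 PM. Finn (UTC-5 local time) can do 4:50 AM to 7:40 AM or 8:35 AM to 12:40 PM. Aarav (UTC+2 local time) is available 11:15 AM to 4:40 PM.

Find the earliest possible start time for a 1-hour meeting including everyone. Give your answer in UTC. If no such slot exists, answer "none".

11:25

Yosef in UTC: 09:55-13:35, 14:40-16:15 (subtract 5h to convert from UTC+5).
Tomás in UTC: 09:30-10:35, 11:25-12:25, 12:50-14:00, 14:25-17:10 (subtract 1h to convert from UTC+1).
Finn in UTC: 09:50-12:40, 13:35-17:40 (add 5h to convert from UTC-5).
Aarav in UTC: 09:15-14:40 (subtract 2h to convert from UTC+2).
Yosef ∩ Tomás: 09:55-10:35, 11:25-12:25, 12:50-13:35, 14:40-16:15.
Yosef ∩ Tomás ∩ Finn: 09:55-10:35, 11:25-12:25, 14:40-16:15.
Yosef ∩ Tomás ∩ Finn ∩ Aarav: 09:55-10:35, 11:25-12:25.
So the common availability across everyone is 09:55-10:35, 11:25-12:25.
The first common window of at least 60 minutes is 11:25-12:25, so the earliest start is 11:25.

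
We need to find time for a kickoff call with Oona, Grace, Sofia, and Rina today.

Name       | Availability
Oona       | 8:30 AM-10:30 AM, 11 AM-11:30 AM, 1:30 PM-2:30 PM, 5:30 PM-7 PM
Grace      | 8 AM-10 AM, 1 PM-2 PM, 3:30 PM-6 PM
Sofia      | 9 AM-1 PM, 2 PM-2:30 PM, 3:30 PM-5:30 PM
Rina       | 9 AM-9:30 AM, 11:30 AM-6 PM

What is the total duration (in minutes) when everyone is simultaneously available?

30

Oona ∩ Grace: 08:30-10:00, 13:30-14:00, 17:30-18:00.
Oona ∩ Grace ∩ Sofia: 09:00-10:00.
Oona ∩ Grace ∩ Sofia ∩ Rina: 09:00-09:30.
So the common availability across everyone is 09:00-09:30.
That's a single block of 30 minutes.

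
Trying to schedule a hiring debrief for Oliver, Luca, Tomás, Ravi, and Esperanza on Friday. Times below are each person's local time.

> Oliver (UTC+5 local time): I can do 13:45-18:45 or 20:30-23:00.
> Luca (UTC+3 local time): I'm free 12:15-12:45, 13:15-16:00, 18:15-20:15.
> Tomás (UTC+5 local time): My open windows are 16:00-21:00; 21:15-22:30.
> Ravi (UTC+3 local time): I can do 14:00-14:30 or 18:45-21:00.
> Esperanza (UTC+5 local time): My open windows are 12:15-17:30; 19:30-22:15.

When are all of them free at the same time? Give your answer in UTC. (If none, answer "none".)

11:00-11:30, 15:45-16:00, 16:15-17:15

Oliver in UTC: 08:45-13:45, 15:30-18:00 (subtract 5h to convert from UTC+5).
Luca in UTC: 09:15-09:45, 10:15-13:00, 15:15-17:15 (subtract 3h to convert from UTC+3).
Tomás in UTC: 11:00-16:00, 16:15-17:30 (subtract 5h to convert from UTC+5).
Ravi in UTC: 11:00-11:30, 15:45-18:00 (subtract 3h to convert from UTC+3).
Esperanza in UTC: 07:15-12:30, 14:30-17:15 (subtract 5h to convert from UTC+5).
Oliver ∩ Luca: 09:15-09:45, 10:15-13:00, 15:30-17:15.
Oliver ∩ Luca ∩ Tomás: 11:00-13:00, 15:30-16:00, 16:15-17:15.
Oliver ∩ Luca ∩ Tomás ∩ Ravi: 11:00-11:30, 15:45-16:00, 16:15-17:15.
Oliver ∩ Luca ∩ Tomás ∩ Ravi ∩ Esperanza: 11:00-11:30, 15:45-16:00, 16:15-17:15.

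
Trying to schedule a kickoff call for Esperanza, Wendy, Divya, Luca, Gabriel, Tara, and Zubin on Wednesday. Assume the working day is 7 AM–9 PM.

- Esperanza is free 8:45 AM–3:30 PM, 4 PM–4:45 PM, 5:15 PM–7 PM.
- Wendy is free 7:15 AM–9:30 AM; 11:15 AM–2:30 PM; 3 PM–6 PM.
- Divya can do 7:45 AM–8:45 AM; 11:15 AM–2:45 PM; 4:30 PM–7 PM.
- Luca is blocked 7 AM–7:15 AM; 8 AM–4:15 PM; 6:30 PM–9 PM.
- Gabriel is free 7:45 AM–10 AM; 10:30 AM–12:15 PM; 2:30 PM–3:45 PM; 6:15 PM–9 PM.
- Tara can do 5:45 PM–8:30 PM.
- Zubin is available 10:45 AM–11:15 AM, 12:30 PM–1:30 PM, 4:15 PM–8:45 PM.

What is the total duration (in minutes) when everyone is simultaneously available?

Esperanza free: 08:45-15:30, 16:00-16:45, 17:15-19:00.
Wendy free: 07:15-09:30, 11:15-14:30, 15:00-18:00.
Divya free: 07:45-08:45, 11:15-14:45, 16:30-19:00.
Luca free: 07:15-08:00, 16:15-18:30 (invert busy blocks within the working day).
Gabriel free: 07:45-10:00, 10:30-12:15, 14:30-15:45, 18:15-21:00.
Tara free: 17:45-20:30.
Zubin free: 10:45-11:15, 12:30-13:30, 16:15-20:45.
Esperanza ∩ Wendy: 08:45-09:30, 11:15-14:30, 15:00-15:30, 16:00-16:45, 17:15-18:00.
Esperanza ∩ Wendy ∩ Divya: 11:15-14:30, 16:30-16:45, 17:15-18:00.
Esperanza ∩ Wendy ∩ Divya ∩ Luca: 16:30-16:45, 17:15-18:00.
Esperanza ∩ Wendy ∩ Divya ∩ Luca ∩ Gabriel: ∅.
Esperanza ∩ Wendy ∩ Divya ∩ Luca ∩ Gabriel ∩ Tara: ∅.
Esperanza ∩ Wendy ∩ Divya ∩ Luca ∩ Gabriel ∩ Tara ∩ Zubin: ∅.
There is no time when everyone is free.
There is no common window, so the total is 0 minutes.

0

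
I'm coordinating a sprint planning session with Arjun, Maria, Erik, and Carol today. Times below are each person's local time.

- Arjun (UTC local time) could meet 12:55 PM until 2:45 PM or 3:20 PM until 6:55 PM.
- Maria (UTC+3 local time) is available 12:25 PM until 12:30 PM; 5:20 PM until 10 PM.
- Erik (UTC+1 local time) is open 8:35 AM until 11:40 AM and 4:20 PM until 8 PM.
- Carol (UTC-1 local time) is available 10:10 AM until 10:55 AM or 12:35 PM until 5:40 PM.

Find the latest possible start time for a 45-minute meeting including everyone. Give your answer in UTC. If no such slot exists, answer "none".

Arjun in UTC: 12:55-14:45, 15:20-18:55.
Maria in UTC: 09:25-09:30, 14:20-19:00 (subtract 3h to convert from UTC+3).
Erik in UTC: 07:35-10:40, 15:20-19:00 (subtract 1h to convert from UTC+1).
Carol in UTC: 11:10-11:55, 13:35-18:40 (add 1h to convert from UTC-1).
Arjun ∩ Maria: 14:20-14:45, 15:20-18:55.
Arjun ∩ Maria ∩ Erik: 15:20-18:55.
Arjun ∩ Maria ∩ Erik ∩ Carol: 15:20-18:40.
So the common availability across everyone is 15:20-18:40.
The last common window of at least 45 minutes is 15:20-18:40; a 45-minute meeting can start as late as 17:55 and still end by 18:40.

17:55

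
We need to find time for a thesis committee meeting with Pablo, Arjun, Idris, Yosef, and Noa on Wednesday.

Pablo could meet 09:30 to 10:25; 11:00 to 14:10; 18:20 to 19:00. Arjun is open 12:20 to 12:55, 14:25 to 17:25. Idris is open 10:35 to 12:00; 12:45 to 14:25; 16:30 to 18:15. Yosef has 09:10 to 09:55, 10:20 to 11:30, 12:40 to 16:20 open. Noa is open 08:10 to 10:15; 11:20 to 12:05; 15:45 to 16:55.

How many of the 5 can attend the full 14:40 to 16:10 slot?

Arjun and Yosef can make the full 14:40-16:10 slot — that's 2.

2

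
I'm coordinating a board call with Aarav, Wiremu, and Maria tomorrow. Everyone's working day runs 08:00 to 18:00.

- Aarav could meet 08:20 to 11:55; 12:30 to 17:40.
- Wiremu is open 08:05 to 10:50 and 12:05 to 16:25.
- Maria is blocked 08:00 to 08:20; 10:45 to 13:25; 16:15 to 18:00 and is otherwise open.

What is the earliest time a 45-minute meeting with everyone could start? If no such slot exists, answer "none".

08:20

Aarav free: 08:20-11:55, 12:30-17:40.
Wiremu free: 08:05-10:50, 12:05-16:25.
Maria free: 08:20-10:45, 13:25-16:15 (invert busy blocks within the working day).
Aarav ∩ Wiremu: 08:20-10:50, 12:30-16:25.
Aarav ∩ Wiremu ∩ Maria: 08:20-10:45, 13:25-16:15.
The first common window of at least 45 minutes is 08:20-10:45, so the earliest start is 08:20.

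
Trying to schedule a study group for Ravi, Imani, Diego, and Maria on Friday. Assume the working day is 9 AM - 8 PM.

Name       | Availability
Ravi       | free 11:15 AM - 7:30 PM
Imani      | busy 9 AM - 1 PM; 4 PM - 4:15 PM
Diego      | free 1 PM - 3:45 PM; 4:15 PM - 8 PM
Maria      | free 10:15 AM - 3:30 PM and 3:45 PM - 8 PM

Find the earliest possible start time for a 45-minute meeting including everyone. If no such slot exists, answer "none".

Ravi free: 11:15-19:30.
Imani free: 13:00-16:00, 16:15-20:00 (invert busy blocks within the working day).
Diego free: 13:00-15:45, 16:15-20:00.
Maria free: 10:15-15:30, 15:45-20:00.
Ravi ∩ Imani: 13:00-16:00, 16:15-19:30.
Ravi ∩ Imani ∩ Diego: 13:00-15:45, 16:15-19:30.
Ravi ∩ Imani ∩ Diego ∩ Maria: 13:00-15:30, 16:15-19:30.
The first common window of at least 45 minutes is 13:00-15:30, so the earliest start is 13:00.

13:00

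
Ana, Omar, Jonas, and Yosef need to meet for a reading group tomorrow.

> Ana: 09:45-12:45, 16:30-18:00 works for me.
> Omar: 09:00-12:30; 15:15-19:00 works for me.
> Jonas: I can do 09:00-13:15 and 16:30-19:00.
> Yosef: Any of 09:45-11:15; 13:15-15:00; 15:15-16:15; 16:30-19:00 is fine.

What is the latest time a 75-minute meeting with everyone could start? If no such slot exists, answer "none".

16:45

Ana ∩ Omar: 09:45-12:30, 16:30-18:00.
Ana ∩ Omar ∩ Jonas: 09:45-12:30, 16:30-18:00.
Ana ∩ Omar ∩ Jonas ∩ Yosef: 09:45-11:15, 16:30-18:00.
The last common window of at least 75 minutes is 16:30-18:00; a 75-minute meeting can start as late as 16:45 and still end by 18:00.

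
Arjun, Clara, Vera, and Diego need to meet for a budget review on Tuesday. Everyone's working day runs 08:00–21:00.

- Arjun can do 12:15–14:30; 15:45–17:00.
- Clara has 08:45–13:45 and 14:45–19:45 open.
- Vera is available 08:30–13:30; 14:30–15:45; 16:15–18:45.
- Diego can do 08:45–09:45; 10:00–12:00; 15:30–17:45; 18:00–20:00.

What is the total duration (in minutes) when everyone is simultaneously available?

45

Arjun ∩ Clara: 12:15-13:45, 15:45-17:00.
Arjun ∩ Clara ∩ Vera: 12:15-13:30, 16:15-17:00.
Arjun ∩ Clara ∩ Vera ∩ Diego: 16:15-17:00.
That's a single block of 45 minutes.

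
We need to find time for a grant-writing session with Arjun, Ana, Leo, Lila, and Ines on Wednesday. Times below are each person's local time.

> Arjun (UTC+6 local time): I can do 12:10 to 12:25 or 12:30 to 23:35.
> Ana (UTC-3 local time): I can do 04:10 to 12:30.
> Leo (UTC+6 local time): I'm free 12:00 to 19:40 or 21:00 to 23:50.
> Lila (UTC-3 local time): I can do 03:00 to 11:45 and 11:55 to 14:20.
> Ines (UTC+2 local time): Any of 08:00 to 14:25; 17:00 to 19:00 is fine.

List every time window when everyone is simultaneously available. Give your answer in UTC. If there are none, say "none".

Arjun in UTC: 06:10-06:25, 06:30-17:35 (subtract 6h to convert from UTC+6).
Ana in UTC: 07:10-15:30 (add 3h to convert from UTC-3).
Leo in UTC: 06:00-13:40, 15:00-17:50 (subtract 6h to convert from UTC+6).
Lila in UTC: 06:00-14:45, 14:55-17:20 (add 3h to convert from UTC-3).
Ines in UTC: 06:00-12:25, 15:00-17:00 (subtract 2h to convert from UTC+2).
Arjun ∩ Ana: 07:10-15:30.
Arjun ∩ Ana ∩ Leo: 07:10-13:40, 15:00-15:30.
Arjun ∩ Ana ∩ Leo ∩ Lila: 07:10-13:40, 15:00-15:30.
Arjun ∩ Ana ∩ Leo ∩ Lila ∩ Ines: 07:10-12:25, 15:00-15:30.

07:10-12:25, 15:00-15:30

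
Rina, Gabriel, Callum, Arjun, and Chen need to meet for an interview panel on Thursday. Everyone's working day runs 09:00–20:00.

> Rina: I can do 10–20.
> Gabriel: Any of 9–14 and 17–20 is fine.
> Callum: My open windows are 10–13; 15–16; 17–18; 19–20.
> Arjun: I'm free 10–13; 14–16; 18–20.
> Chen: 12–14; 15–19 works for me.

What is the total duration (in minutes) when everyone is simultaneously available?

Rina ∩ Gabriel: 10:00-14:00, 17:00-20:00.
Rina ∩ Gabriel ∩ Callum: 10:00-13:00, 17:00-18:00, 19:00-20:00.
Rina ∩ Gabriel ∩ Callum ∩ Arjun: 10:00-13:00, 19:00-20:00.
Rina ∩ Gabriel ∩ Callum ∩ Arjun ∩ Chen: 12:00-13:00.
That's a single block of 60 minutes.

60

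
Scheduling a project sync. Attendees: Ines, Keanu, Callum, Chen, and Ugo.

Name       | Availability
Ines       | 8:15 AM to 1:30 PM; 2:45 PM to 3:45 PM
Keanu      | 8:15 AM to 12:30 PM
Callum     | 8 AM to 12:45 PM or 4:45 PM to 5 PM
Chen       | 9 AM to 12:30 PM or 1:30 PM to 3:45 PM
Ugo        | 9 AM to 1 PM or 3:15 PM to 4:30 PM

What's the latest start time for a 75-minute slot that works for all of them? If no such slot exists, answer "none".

11:15

Ines ∩ Keanu: 08:15-12:30.
Ines ∩ Keanu ∩ Callum: 08:15-12:30.
Ines ∩ Keanu ∩ Callum ∩ Chen: 09:00-12:30.
Ines ∩ Keanu ∩ Callum ∩ Chen ∩ Ugo: 09:00-12:30.
The last common window of at least 75 minutes is 09:00-12:30; a 75-minute meeting can start as late as 11:15 and still end by 12:30.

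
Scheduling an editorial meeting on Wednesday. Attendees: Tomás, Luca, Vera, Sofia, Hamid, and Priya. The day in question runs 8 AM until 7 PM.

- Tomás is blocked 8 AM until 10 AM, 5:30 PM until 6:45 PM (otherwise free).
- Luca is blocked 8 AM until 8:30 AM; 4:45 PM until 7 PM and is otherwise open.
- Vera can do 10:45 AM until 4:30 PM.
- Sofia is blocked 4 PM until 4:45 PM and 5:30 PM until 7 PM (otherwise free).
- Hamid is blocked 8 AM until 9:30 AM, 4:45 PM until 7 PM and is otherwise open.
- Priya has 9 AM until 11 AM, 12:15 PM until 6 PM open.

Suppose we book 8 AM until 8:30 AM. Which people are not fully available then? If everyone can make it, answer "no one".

Hamid, Luca, Priya, Tomás, Vera

Tomás free: 10:00-17:30, 18:45-19:00 (invert busy blocks within the working day).
Luca free: 08:30-16:45 (invert busy blocks within the working day).
Vera free: 10:45-16:30.
Sofia free: 08:00-16:00, 16:45-17:30 (invert busy blocks within the working day).
Hamid free: 09:30-16:45 (invert busy blocks within the working day).
Priya free: 09:00-11:00, 12:15-18:00.
Tomás: not fully free for 08:00-08:30. Luca: not fully free for 08:00-08:30. Vera: not fully free for 08:00-08:30. Sofia: free for 08:00-08:30. Hamid: not fully free for 08:00-08:30. Priya: not fully free for 08:00-08:30.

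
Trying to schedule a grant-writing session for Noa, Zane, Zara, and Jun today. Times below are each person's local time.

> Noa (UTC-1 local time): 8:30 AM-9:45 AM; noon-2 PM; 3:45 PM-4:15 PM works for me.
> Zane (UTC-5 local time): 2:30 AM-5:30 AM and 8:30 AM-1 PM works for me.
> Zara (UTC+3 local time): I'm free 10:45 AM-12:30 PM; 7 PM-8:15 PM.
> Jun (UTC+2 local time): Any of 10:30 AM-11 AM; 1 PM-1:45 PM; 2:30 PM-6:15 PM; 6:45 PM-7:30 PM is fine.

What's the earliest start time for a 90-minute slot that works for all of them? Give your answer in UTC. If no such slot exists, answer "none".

none

Noa in UTC: 09:30-10:45, 13:00-15:00, 16:45-17:15 (add 1h to convert from UTC-1).
Zane in UTC: 07:30-10:30, 13:30-18:00 (add 5h to convert from UTC-5).
Zara in UTC: 07:45-09:30, 16:00-17:15 (subtract 3h to convert from UTC+3).
Jun in UTC: 08:30-09:00, 11:00-11:45, 12:30-16:15, 16:45-17:30 (subtract 2h to convert from UTC+2).
Noa ∩ Zane: 09:30-10:30, 13:30-15:00, 16:45-17:15.
Noa ∩ Zane ∩ Zara: 16:45-17:15.
Noa ∩ Zane ∩ Zara ∩ Jun: 16:45-17:15.
No common window is at least 90 minutes long.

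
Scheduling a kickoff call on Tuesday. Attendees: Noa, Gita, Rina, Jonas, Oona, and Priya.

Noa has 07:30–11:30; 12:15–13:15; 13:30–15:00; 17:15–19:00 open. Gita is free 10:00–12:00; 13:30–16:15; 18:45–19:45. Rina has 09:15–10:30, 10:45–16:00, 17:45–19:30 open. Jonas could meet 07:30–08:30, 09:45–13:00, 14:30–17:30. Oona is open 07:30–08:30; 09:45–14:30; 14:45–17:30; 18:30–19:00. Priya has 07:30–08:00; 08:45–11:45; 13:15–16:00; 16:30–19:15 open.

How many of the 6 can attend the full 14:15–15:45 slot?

Gita, Rina, and Priya can make the full 14:15-15:45 slot — that's 3.

3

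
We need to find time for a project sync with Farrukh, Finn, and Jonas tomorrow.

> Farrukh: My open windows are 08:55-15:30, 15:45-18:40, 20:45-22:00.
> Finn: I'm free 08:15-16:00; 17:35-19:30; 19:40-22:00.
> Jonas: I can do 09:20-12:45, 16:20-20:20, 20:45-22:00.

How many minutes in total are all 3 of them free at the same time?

345

Farrukh ∩ Finn: 08:55-15:30, 15:45-16:00, 17:35-18:40, 20:45-22:00.
Farrukh ∩ Finn ∩ Jonas: 09:20-12:45, 17:35-18:40, 20:45-22:00.
So the common availability across everyone is 09:20-12:45, 17:35-18:40, 20:45-22:00.
Summing the common windows: 205 + 65 + 75 = 345 minutes.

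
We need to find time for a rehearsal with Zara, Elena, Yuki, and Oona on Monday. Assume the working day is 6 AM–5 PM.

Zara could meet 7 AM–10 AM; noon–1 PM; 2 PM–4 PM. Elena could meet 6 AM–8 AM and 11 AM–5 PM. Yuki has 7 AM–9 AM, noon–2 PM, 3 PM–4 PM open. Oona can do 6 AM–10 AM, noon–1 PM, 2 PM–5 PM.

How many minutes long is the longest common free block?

Zara ∩ Elena: 07:00-08:00, 12:00-13:00, 14:00-16:00.
Zara ∩ Elena ∩ Yuki: 07:00-08:00, 12:00-13:00, 15:00-16:00.
Zara ∩ Elena ∩ Yuki ∩ Oona: 07:00-08:00, 12:00-13:00, 15:00-16:00.
So the common availability across everyone is 07:00-08:00, 12:00-13:00, 15:00-16:00.
The longest is 07:00-08:00 at 60 minutes.

60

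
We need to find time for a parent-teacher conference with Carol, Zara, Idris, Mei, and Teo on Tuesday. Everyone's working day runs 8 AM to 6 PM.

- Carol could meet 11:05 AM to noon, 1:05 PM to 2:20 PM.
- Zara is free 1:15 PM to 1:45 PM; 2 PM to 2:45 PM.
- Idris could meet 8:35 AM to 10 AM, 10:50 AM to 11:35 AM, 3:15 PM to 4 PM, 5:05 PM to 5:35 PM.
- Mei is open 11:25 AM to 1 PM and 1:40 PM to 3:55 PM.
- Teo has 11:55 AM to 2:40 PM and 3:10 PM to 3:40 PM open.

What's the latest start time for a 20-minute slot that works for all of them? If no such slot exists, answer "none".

none

Carol ∩ Zara: 13:15-13:45, 14:00-14:20.
Carol ∩ Zara ∩ Idris: ∅.
Carol ∩ Zara ∩ Idris ∩ Mei: ∅.
Carol ∩ Zara ∩ Idris ∩ Mei ∩ Teo: ∅.
There is no time when everyone is free.
No common window is at least 20 minutes long.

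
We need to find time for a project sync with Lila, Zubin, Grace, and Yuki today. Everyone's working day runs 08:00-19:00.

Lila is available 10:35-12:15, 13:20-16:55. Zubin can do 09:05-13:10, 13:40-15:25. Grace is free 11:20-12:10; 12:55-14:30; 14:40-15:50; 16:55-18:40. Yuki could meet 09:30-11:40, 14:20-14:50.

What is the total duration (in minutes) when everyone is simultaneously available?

40

Lila ∩ Zubin: 10:35-12:15, 13:40-15:25.
Lila ∩ Zubin ∩ Grace: 11:20-12:10, 13:40-14:30, 14:40-15:25.
Lila ∩ Zubin ∩ Grace ∩ Yuki: 11:20-11:40, 14:20-14:30, 14:40-14:50.
Summing the common windows: 20 + 10 + 10 = 40 minutes.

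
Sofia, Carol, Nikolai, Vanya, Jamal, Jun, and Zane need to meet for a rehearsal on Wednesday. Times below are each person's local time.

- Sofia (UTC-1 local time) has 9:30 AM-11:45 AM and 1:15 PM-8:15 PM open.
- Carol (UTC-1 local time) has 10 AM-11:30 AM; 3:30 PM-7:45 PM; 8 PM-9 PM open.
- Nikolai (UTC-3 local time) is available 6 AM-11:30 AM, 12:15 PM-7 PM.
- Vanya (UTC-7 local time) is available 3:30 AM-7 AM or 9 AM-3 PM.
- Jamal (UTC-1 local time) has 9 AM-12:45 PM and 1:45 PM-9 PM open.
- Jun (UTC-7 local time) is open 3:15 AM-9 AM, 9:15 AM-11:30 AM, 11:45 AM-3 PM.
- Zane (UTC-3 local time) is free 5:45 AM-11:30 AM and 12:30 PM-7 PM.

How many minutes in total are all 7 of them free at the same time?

345

Sofia in UTC: 10:30-12:45, 14:15-21:15 (add 1h to convert from UTC-1).
Carol in UTC: 11:00-12:30, 16:30-20:45, 21:00-22:00 (add 1h to convert from UTC-1).
Nikolai in UTC: 09:00-14:30, 15:15-22:00 (add 3h to convert from UTC-3).
Vanya in UTC: 10:30-14:00, 16:00-22:00 (add 7h to convert from UTC-7).
Jamal in UTC: 10:00-13:45, 14:45-22:00 (add 1h to convert from UTC-1).
Jun in UTC: 10:15-16:00, 16:15-18:30, 18:45-22:00 (add 7h to convert from UTC-7).
Zane in UTC: 08:45-14:30, 15:30-22:00 (add 3h to convert from UTC-3).
Sofia ∩ Carol: 11:00-12:30, 16:30-20:45, 21:00-21:15.
Sofia ∩ Carol ∩ Nikolai: 11:00-12:30, 16:30-20:45, 21:00-21:15.
Sofia ∩ Carol ∩ Nikolai ∩ Vanya: 11:00-12:30, 16:30-20:45, 21:00-21:15.
Sofia ∩ Carol ∩ Nikolai ∩ Vanya ∩ Jamal: 11:00-12:30, 16:30-20:45, 21:00-21:15.
Sofia ∩ Carol ∩ Nikolai ∩ Vanya ∩ Jamal ∩ Jun: 11:00-12:30, 16:30-18:30, 18:45-20:45, 21:00-21:15.
Sofia ∩ Carol ∩ Nikolai ∩ Vanya ∩ Jamal ∩ Jun ∩ Zane: 11:00-12:30, 16:30-18:30, 18:45-20:45, 21:00-21:15.
Those are the intersection windows.
Summing the common windows: 90 + 120 + 120 + 15 = 345 minutes.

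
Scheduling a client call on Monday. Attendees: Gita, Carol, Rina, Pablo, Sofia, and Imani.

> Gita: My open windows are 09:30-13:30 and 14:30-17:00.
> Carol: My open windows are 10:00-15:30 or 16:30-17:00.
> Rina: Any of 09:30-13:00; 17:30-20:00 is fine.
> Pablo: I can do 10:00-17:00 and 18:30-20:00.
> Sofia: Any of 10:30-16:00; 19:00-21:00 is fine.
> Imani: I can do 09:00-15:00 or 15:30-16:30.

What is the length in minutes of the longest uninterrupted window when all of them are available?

150

Gita ∩ Carol: 10:00-13:30, 14:30-15:30, 16:30-17:00.
Gita ∩ Carol ∩ Rina: 10:00-13:00.
Gita ∩ Carol ∩ Rina ∩ Pablo: 10:00-13:00.
Gita ∩ Carol ∩ Rina ∩ Pablo ∩ Sofia: 10:30-13:00.
Gita ∩ Carol ∩ Rina ∩ Pablo ∩ Sofia ∩ Imani: 10:30-13:00.
The longest is 10:30-13:00 at 150 minutes.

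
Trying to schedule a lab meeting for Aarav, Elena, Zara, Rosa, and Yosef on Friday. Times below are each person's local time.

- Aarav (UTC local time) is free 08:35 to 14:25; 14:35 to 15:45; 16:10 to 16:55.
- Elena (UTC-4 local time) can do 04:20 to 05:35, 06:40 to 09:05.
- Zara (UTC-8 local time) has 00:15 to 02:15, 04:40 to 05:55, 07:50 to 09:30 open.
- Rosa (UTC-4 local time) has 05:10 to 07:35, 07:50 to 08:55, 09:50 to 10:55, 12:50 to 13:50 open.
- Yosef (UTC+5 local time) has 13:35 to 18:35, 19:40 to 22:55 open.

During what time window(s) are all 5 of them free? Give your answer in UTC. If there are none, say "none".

Aarav in UTC: 08:35-14:25, 14:35-15:45, 16:10-16:55.
Elena in UTC: 08:20-09:35, 10:40-13:05 (add 4h to convert from UTC-4).
Zara in UTC: 08:15-10:15, 12:40-13:55, 15:50-17:30 (add 8h to convert from UTC-8).
Rosa in UTC: 09:10-11:35, 11:50-12:55, 13:50-14:55, 16:50-17:50 (add 4h to convert from UTC-4).
Yosef in UTC: 08:35-13:35, 14:40-17:55 (subtract 5h to convert from UTC+5).
Aarav ∩ Elena: 08:35-09:35, 10:40-13:05.
Aarav ∩ Elena ∩ Zara: 08:35-09:35, 12:40-13:05.
Aarav ∩ Elena ∩ Zara ∩ Rosa: 09:10-09:35, 12:40-12:55.
Aarav ∩ Elena ∩ Zara ∩ Rosa ∩ Yosef: 09:10-09:35, 12:40-12:55.
Those are the intersection windows.

09:10-09:35, 12:40-12:55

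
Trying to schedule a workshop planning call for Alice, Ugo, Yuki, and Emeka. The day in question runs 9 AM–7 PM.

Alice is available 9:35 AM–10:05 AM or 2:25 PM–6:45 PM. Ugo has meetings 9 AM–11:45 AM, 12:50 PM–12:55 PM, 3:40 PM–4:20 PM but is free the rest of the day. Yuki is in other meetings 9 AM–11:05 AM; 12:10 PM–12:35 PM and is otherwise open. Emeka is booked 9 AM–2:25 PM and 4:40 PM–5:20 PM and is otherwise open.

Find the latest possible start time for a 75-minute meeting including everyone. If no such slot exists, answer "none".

17:30

Alice free: 09:35-10:05, 14:25-18:45.
Ugo free: 11:45-12:50, 12:55-15:40, 16:20-19:00 (invert busy blocks within the working day).
Yuki free: 11:05-12:10, 12:35-19:00 (invert busy blocks within the working day).
Emeka free: 14:25-16:40, 17:20-19:00 (invert busy blocks within the working day).
Alice ∩ Ugo: 14:25-15:40, 16:20-18:45.
Alice ∩ Ugo ∩ Yuki: 14:25-15:40, 16:20-18:45.
Alice ∩ Ugo ∩ Yuki ∩ Emeka: 14:25-15:40, 16:20-16:40, 17:20-18:45.
The last common window of at least 75 minutes is 17:20-18:45; a 75-minute meeting can start as late as 17:30 and still end by 18:45.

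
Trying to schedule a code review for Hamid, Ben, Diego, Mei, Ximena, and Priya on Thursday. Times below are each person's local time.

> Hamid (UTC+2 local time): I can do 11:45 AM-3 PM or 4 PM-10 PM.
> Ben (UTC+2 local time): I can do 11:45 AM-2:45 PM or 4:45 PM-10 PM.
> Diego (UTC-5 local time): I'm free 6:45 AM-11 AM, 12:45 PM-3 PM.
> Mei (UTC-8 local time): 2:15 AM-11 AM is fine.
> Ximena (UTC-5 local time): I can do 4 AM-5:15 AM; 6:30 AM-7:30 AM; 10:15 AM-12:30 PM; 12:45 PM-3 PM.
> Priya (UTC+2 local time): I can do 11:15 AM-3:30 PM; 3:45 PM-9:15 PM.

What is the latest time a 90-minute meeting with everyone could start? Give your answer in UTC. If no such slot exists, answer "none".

Hamid in UTC: 09:45-13:00, 14:00-20:00 (subtract 2h to convert from UTC+2).
Ben in UTC: 09:45-12:45, 14:45-20:00 (subtract 2h to convert from UTC+2).
Diego in UTC: 11:45-16:00, 17:45-20:00 (add 5h to convert from UTC-5).
Mei in UTC: 10:15-19:00 (add 8h to convert from UTC-8).
Ximena in UTC: 09:00-10:15, 11:30-12:30, 15:15-17:30, 17:45-20:00 (add 5h to convert from UTC-5).
Priya in UTC: 09:15-13:30, 13:45-19:15 (subtract 2h to convert from UTC+2).
Hamid ∩ Ben: 09:45-12:45, 14:45-20:00.
Hamid ∩ Ben ∩ Diego: 11:45-12:45, 14:45-16:00, 17:45-20:00.
Hamid ∩ Ben ∩ Diego ∩ Mei: 11:45-12:45, 14:45-16:00, 17:45-19:00.
Hamid ∩ Ben ∩ Diego ∩ Mei ∩ Ximena: 11:45-12:30, 15:15-16:00, 17:45-19:00.
Hamid ∩ Ben ∩ Diego ∩ Mei ∩ Ximena ∩ Priya: 11:45-12:30, 15:15-16:00, 17:45-19:00.
Those are the intersection windows.
No common window is at least 90 minutes long.

none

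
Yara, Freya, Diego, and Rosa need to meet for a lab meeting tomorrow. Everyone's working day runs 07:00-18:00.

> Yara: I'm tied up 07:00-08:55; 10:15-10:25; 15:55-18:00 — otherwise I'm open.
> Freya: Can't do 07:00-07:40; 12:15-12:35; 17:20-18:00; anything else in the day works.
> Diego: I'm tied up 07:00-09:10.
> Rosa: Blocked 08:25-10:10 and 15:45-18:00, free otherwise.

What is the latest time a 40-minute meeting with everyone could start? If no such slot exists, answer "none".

15:05

Yara free: 08:55-10:15, 10:25-15:55 (invert busy blocks within the working day).
Freya free: 07:40-12:15, 12:35-17:20 (invert busy blocks within the working day).
Diego free: 09:10-18:00 (invert busy blocks within the working day).
Rosa free: 07:00-08:25, 10:10-15:45 (invert busy blocks within the working day).
Yara ∩ Freya: 08:55-10:15, 10:25-12:15, 12:35-15:55.
Yara ∩ Freya ∩ Diego: 09:10-10:15, 10:25-12:15, 12:35-15:55.
Yara ∩ Freya ∩ Diego ∩ Rosa: 10:10-10:15, 10:25-12:15, 12:35-15:45.
The last common window of at least 40 minutes is 12:35-15:45; a 40-minute meeting can start as late as 15:05 and still end by 15:45.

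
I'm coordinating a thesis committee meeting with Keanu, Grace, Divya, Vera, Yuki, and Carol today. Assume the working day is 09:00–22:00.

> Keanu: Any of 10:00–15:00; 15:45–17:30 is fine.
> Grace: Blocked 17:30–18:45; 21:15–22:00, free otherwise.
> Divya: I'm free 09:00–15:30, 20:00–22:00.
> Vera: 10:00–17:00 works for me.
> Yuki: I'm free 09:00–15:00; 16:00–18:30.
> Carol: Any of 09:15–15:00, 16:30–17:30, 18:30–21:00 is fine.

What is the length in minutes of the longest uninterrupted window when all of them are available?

300

Keanu free: 10:00-15:00, 15:45-17:30.
Grace free: 09:00-17:30, 18:45-21:15 (invert busy blocks within the working day).
Divya free: 09:00-15:30, 20:00-22:00.
Vera free: 10:00-17:00.
Yuki free: 09:00-15:00, 16:00-18:30.
Carol free: 09:15-15:00, 16:30-17:30, 18:30-21:00.
Keanu ∩ Grace: 10:00-15:00, 15:45-17:30.
Keanu ∩ Grace ∩ Divya: 10:00-15:00.
Keanu ∩ Grace ∩ Divya ∩ Vera: 10:00-15:00.
Keanu ∩ Grace ∩ Divya ∩ Vera ∩ Yuki: 10:00-15:00.
Keanu ∩ Grace ∩ Divya ∩ Vera ∩ Yuki ∩ Carol: 10:00-15:00.
The longest is 10:00-15:00 at 300 minutes.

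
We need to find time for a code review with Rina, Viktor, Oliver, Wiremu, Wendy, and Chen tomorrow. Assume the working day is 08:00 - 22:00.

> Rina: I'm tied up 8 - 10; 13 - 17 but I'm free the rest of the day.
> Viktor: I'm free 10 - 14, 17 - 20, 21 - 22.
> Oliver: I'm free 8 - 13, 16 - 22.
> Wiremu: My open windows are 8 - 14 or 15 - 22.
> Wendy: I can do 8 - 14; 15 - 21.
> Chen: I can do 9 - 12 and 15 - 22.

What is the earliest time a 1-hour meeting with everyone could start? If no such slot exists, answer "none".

Rina free: 10:00-13:00, 17:00-22:00 (invert busy blocks within the working day).
Viktor free: 10:00-14:00, 17:00-20:00, 21:00-22:00.
Oliver free: 08:00-13:00, 16:00-22:00.
Wiremu free: 08:00-14:00, 15:00-22:00.
Wendy free: 08:00-14:00, 15:00-21:00.
Chen free: 09:00-12:00, 15:00-22:00.
Rina ∩ Viktor: 10:00-13:00, 17:00-20:00, 21:00-22:00.
Rina ∩ Viktor ∩ Oliver: 10:00-13:00, 17:00-20:00, 21:00-22:00.
Rina ∩ Viktor ∩ Oliver ∩ Wiremu: 10:00-13:00, 17:00-20:00, 21:00-22:00.
Rina ∩ Viktor ∩ Oliver ∩ Wiremu ∩ Wendy: 10:00-13:00, 17:00-20:00.
Rina ∩ Viktor ∩ Oliver ∩ Wiremu ∩ Wendy ∩ Chen: 10:00-12:00, 17:00-20:00.
The first common window of at least 60 minutes is 10:00-12:00, so the earliest start is 10:00.

10:00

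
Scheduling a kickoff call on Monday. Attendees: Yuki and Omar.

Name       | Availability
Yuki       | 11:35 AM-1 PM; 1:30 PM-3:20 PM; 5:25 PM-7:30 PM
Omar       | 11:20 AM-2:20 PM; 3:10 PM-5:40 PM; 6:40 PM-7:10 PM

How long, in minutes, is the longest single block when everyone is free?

85

Yuki ∩ Omar: 11:35-13:00, 13:30-14:20, 15:10-15:20, 17:25-17:40, 18:40-19:10.
The longest is 11:35-13:00 at 85 minutes.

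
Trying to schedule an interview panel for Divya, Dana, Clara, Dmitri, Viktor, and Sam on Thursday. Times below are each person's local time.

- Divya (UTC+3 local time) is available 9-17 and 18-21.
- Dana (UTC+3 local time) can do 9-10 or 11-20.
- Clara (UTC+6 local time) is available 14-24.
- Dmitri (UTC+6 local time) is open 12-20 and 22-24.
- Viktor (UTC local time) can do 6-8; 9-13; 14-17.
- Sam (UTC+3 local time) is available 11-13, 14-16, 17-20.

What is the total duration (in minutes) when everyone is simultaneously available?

240

Divya in UTC: 06:00-14:00, 15:00-18:00 (subtract 3h to convert from UTC+3).
Dana in UTC: 06:00-07:00, 08:00-17:00 (subtract 3h to convert from UTC+3).
Clara in UTC: 08:00-18:00 (subtract 6h to convert from UTC+6).
Dmitri in UTC: 06:00-14:00, 16:00-18:00 (subtract 6h to convert from UTC+6).
Viktor in UTC: 06:00-08:00, 09:00-13:00, 14:00-17:00.
Sam in UTC: 08:00-10:00, 11:00-13:00, 14:00-17:00 (subtract 3h to convert from UTC+3).
Divya ∩ Dana: 06:00-07:00, 08:00-14:00, 15:00-17:00.
Divya ∩ Dana ∩ Clara: 08:00-14:00, 15:00-17:00.
Divya ∩ Dana ∩ Clara ∩ Dmitri: 08:00-14:00, 16:00-17:00.
Divya ∩ Dana ∩ Clara ∩ Dmitri ∩ Viktor: 09:00-13:00, 16:00-17:00.
Divya ∩ Dana ∩ Clara ∩ Dmitri ∩ Viktor ∩ Sam: 09:00-10:00, 11:00-13:00, 16:00-17:00.
Summing the common windows: 60 + 120 + 60 = 240 minutes.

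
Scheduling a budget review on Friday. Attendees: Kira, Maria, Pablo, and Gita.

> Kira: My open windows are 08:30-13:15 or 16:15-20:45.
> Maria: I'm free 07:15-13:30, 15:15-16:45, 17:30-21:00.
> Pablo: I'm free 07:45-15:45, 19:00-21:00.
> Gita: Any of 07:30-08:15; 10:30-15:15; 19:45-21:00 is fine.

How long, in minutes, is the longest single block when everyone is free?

Kira ∩ Maria: 08:30-13:15, 16:15-16:45, 17:30-20:45.
Kira ∩ Maria ∩ Pablo: 08:30-13:15, 19:00-20:45.
Kira ∩ Maria ∩ Pablo ∩ Gita: 10:30-13:15, 19:45-20:45.
The longest is 10:30-13:15 at 165 minutes.

165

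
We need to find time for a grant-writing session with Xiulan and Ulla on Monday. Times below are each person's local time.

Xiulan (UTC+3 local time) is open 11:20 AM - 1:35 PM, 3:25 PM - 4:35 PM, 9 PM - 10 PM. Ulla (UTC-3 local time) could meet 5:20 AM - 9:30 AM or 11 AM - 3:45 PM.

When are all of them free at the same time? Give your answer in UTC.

08:20-10:35, 12:25-12:30, 18:00-18:45

Xiulan in UTC: 08:20-10:35, 12:25-13:35, 18:00-19:00 (subtract 3h to convert from UTC+3).
Ulla in UTC: 08:20-12:30, 14:00-18:45 (add 3h to convert from UTC-3).
Xiulan ∩ Ulla: 08:20-10:35, 12:25-12:30, 18:00-18:45.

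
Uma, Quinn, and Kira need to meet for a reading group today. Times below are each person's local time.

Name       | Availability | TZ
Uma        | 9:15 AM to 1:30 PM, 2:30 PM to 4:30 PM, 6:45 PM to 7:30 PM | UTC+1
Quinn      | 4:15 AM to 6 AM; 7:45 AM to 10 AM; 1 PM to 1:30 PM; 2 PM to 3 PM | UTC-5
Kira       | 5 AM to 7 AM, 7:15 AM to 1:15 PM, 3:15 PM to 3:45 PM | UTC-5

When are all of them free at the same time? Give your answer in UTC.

Uma in UTC: 08:15-12:30, 13:30-15:30, 17:45-18:30 (subtract 1h to convert from UTC+1).
Quinn in UTC: 09:15-11:00, 12:45-15:00, 18:00-18:30, 19:00-20:00 (add 5h to convert from UTC-5).
Kira in UTC: 10:00-12:00, 12:15-18:15, 20:15-20:45 (add 5h to convert from UTC-5).
Uma ∩ Quinn: 09:15-11:00, 13:30-15:00, 18:00-18:30.
Uma ∩ Quinn ∩ Kira: 10:00-11:00, 13:30-15:00, 18:00-18:15.

10:00-11:00, 13:30-15:00, 18:00-18:15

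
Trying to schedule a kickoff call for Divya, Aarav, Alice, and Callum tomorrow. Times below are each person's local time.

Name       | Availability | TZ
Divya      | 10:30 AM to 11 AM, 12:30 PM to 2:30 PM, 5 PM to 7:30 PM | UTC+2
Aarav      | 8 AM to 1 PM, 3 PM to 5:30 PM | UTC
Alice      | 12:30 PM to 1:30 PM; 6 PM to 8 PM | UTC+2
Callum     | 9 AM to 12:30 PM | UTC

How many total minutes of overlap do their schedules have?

60

Divya in UTC: 08:30-09:00, 10:30-12:30, 15:00-17:30 (subtract 2h to convert from UTC+2).
Aarav in UTC: 08:00-13:00, 15:00-17:30.
Alice in UTC: 10:30-11:30, 16:00-18:00 (subtract 2h to convert from UTC+2).
Callum in UTC: 09:00-12:30.
Divya ∩ Aarav: 08:30-09:00, 10:30-12:30, 15:00-17:30.
Divya ∩ Aarav ∩ Alice: 10:30-11:30, 16:00-17:30.
Divya ∩ Aarav ∩ Alice ∩ Callum: 10:30-11:30.
That's a single block of 60 minutes.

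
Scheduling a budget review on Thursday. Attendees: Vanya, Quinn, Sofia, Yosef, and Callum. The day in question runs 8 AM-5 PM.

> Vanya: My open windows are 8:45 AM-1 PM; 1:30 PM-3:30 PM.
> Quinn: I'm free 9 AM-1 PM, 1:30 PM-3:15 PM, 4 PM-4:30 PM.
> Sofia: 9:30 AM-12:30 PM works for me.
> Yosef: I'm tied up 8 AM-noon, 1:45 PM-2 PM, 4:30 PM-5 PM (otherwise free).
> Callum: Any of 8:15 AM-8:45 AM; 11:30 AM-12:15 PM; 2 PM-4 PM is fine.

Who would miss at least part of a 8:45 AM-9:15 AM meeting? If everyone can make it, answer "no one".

Vanya free: 08:45-13:00, 13:30-15:30.
Quinn free: 09:00-13:00, 13:30-15:15, 16:00-16:30.
Sofia free: 09:30-12:30.
Yosef free: 12:00-13:45, 14:00-16:30 (invert busy blocks within the working day).
Callum free: 08:15-08:45, 11:30-12:15, 14:00-16:00.
Vanya: free for 08:45-09:15. Quinn: not fully free for 08:45-09:15. Sofia: not fully free for 08:45-09:15. Yosef: not fully free for 08:45-09:15. Callum: not fully free for 08:45-09:15.

Callum, Quinn, Sofia, Yosef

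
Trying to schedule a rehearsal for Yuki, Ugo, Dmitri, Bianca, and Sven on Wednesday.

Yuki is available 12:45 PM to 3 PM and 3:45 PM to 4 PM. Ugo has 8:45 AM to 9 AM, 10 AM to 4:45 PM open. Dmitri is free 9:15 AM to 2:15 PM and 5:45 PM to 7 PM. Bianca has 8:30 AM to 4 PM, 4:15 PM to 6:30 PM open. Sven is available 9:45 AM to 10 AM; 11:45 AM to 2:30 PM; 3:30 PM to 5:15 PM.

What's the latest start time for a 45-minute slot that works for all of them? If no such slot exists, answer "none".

13:30

Yuki ∩ Ugo: 12:45-15:00, 15:45-16:00.
Yuki ∩ Ugo ∩ Dmitri: 12:45-14:15.
Yuki ∩ Ugo ∩ Dmitri ∩ Bianca: 12:45-14:15.
Yuki ∩ Ugo ∩ Dmitri ∩ Bianca ∩ Sven: 12:45-14:15.
The last common window of at least 45 minutes is 12:45-14:15; a 45-minute meeting can start as late as 13:30 and still end by 14:15.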